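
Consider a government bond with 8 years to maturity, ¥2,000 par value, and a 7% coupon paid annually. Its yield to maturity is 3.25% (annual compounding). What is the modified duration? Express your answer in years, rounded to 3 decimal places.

6.378 years

Periodic yield y = 0.0325. First find Macaulay duration:
  t   CF        PV=CF/(1+0.0325)^t    t·PV
  1       140.00       135.5932       135.5932
  2       140.00       131.3252       262.6503
  3       140.00       127.1914       381.5743
  4       140.00       123.1878       492.7513
  5       140.00       119.3102       596.5512
  6       140.00       115.5547       693.3283
  7       140.00       111.9174       783.4218
  8     2,140.00     1,656.8885    13,255.1082
  Σ                  2,520.9685    16,600.9787
P = 2,520.9685; Macaulay duration = 16,600.9787 / 2,520.9685 = 6.58516 years.
Modified duration = D_Mac / (1 + y) = 6.58516 / 1.0325 = 6.37788 years.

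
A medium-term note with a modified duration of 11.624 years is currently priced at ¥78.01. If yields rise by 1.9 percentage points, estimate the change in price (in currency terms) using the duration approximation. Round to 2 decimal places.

-¥17.23

Duration approximation: ΔP/P ≈ -D_mod · Δy = -11.624 × (+0.019) = -0.220856.
ΔP ≈ 78.01 × (-0.220856) = -17.22897656.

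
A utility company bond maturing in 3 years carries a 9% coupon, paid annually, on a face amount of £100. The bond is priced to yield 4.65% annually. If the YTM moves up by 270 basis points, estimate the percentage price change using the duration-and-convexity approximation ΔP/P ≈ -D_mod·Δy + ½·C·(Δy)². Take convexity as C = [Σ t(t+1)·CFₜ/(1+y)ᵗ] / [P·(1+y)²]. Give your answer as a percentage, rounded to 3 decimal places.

-6.795%

With y = 0.0465:
  t   CF        PV=CF/(1+0.0465)^t    t·PV        t(t+1)·PV
  1         9.00         8.6001         8.6001          17.2002
  2         9.00         8.2180        16.4359          49.3078
  3       109.00        95.1062       285.3186       1,141.2743
  Σ                    111.9242       310.3546       1,207.7823
P = 111.9242; D_Mac = 2.77290 yrs; D_mod = 2.64969 yrs; C = 9.85340.
Duration effect: -2.64969 × (+0.027) = -0.071542
Convexity effect: 0.5 × 9.85340 × (0.027)² = +0.0035916
ΔP/P ≈ -0.071542 + 0.0035916 = -0.067950 = -6.7950%.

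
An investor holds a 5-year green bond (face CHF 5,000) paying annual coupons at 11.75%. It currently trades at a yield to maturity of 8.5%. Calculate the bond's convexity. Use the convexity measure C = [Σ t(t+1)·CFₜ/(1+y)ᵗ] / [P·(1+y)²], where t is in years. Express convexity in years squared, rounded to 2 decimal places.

With y = 0.085:
  t   CF        PV=CF/(1+0.085)^t    t·PV        t(t+1)·PV
  1       587.50       541.4747       541.4747       1,082.9493
  2       587.50       499.0550       998.1100       2,994.3299
  3       587.50       459.9585     1,379.8755       5,519.5021
  4       587.50       423.9249     1,695.6996       8,478.4978
  5     5,587.50     3,715.9413    18,579.7065     111,478.2391
  Σ                  5,640.3543    23,194.8662     129,553.5182
P = 5,640.3543.
Convexity = Σ t(t+1)·PV / [P·(1+y)²] = 129,553.5182 / (5,640.3543 × 1.177225) = 19.51117.

19.51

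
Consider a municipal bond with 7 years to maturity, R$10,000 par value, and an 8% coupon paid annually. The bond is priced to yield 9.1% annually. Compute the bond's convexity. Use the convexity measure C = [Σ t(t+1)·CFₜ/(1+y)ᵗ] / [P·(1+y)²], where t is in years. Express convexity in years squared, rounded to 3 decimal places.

34.534

With y = 0.091:
  t   CF        PV=CF/(1+0.091)^t    t·PV        t(t+1)·PV
  1       800.00       733.2722       733.2722       1,466.5445
  2       800.00       672.1102     1,344.2204       4,032.6612
  3       800.00       616.0497     1,848.1490       7,392.5961
  4       800.00       564.6651     2,258.6606      11,293.3030
  5       800.00       517.5666     2,587.8330      15,526.9977
  6       800.00       474.3965     2,846.3790      19,924.6533
  7    10,800.00     5,870.1676    41,091.1732     328,729.3859
  Σ                  9,448.2280    52,709.6875     388,366.1417
P = 9,448.2280.
Convexity = Σ t(t+1)·PV / [P·(1+y)²] = 388,366.1417 / (9,448.2280 × 1.190281) = 34.53357.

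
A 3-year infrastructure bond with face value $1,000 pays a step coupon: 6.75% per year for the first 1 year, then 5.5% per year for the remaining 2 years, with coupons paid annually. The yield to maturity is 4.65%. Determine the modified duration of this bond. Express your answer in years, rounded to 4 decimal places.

2.7013 years

Periodic yield y = 0.0465. First find Macaulay duration:
  t   CF        PV=CF/(1+0.0465)^t    t·PV
  1        67.50        64.5007        64.5007
  2        55.00        50.2209       100.4417
  3     1,055.00       920.5232     2,761.5697
  Σ                  1,035.2448     2,926.5122
P = 1,035.2448; Macaulay duration = 2,926.5122 / 1,035.2448 = 2.82688 years.
Modified duration = D_Mac / (1 + y) = 2.82688 / 1.0465 = 2.70127 years.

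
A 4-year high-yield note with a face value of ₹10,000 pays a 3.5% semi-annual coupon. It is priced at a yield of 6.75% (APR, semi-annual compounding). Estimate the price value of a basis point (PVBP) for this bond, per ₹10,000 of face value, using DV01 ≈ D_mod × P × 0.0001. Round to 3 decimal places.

₹3.220

Periodic yield y = 0.03375.
  t   CF        PV=CF/(1+0.03375)^t    t·PV
  1       175.00       169.2866       169.2866
  2       175.00       163.7597       327.5194
  3       175.00       158.4132       475.2397
  4       175.00       153.2413       612.9654
  5       175.00       148.2383       741.1915
  6       175.00       143.3986       860.3916
  7       175.00       138.7169       971.0183
  8    10,175.00     7,802.0771    62,416.6168
  Σ                  8,877.1318    66,574.2293
P = 8,877.1318; D_Mac = 7.49952 half-year periods = 3.74976 yrs; D_mod = 3.62734 yrs.
DV01 ≈ 3.62734 × 8,877.1318 × 0.0001 = 3.220035.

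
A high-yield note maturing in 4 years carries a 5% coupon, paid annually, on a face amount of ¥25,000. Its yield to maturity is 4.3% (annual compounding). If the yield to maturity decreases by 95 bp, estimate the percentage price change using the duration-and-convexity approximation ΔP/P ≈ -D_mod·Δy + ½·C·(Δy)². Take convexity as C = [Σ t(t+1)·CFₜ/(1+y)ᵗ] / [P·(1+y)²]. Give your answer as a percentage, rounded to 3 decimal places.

+3.470%

With y = 0.043:
  t   CF        PV=CF/(1+0.043)^t    t·PV        t(t+1)·PV
  1     1,250.00     1,198.4660     1,198.4660       2,396.9319
  2     1,250.00     1,149.0565     2,298.1131       6,894.3392
  3     1,250.00     1,101.6841     3,305.0523      13,220.2094
  4    26,250.00    22,181.5594    88,726.2375     443,631.1875
  Σ                 25,630.7660    95,527.8689     466,142.6680
P = 25,630.7660; D_Mac = 3.72708 yrs; D_mod = 3.57342 yrs; C = 16.71817.
Duration effect: -3.57342 × (-0.0095) = +0.033948
Convexity effect: 0.5 × 16.71817 × (-0.0095)² = +0.0007544
ΔP/P ≈ +0.033948 + 0.0007544 = +0.034702 = +3.4702%.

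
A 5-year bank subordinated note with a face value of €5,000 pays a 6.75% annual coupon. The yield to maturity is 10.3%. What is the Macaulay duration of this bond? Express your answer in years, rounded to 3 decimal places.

Periodic yield y = 0.103. Discount each cash flow and weight by its year:
  t   CF        PV=CF/(1+0.103)^t    t·PV
  1       337.50       305.9837       305.9837
  2       337.50       277.4104       554.8208
  3       337.50       251.5054       754.5161
  4       337.50       228.0194       912.0775
  5     5,337.50     3,269.3418    16,346.7090
  Σ                  4,332.2606    18,874.1070
Price P = Σ PV = 4,332.2606.
Macaulay duration = Σ(t·PV) / P = 18,874.1070 / 4,332.2606 = 4.35664 years.

4.357 years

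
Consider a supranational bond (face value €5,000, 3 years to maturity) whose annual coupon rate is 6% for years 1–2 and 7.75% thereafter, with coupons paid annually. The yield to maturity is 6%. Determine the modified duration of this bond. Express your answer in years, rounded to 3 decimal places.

2.675 years

Periodic yield y = 0.06. First find Macaulay duration:
  t   CF        PV=CF/(1+0.06)^t    t·PV
  1       300.00       283.0189       283.0189
  2       300.00       266.9989       533.9979
  3     5,387.50     4,523.4489    13,570.3467
  Σ                  5,073.4667    14,387.3634
P = 5,073.4667; Macaulay duration = 14,387.3634 / 5,073.4667 = 2.83581 years.
Modified duration = D_Mac / (1 + y) = 2.83581 / 1.06 = 2.67529 years.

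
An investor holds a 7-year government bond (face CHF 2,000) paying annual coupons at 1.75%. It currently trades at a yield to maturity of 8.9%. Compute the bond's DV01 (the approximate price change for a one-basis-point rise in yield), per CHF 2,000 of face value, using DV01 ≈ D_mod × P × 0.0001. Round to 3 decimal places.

Periodic yield y = 0.089.
  t   CF        PV=CF/(1+0.089)^t    t·PV
  1        35.00        32.1396        32.1396
  2        35.00        29.5129        59.0259
  3        35.00        27.1009        81.3028
  4        35.00        24.8861        99.5443
  5        35.00        22.8522       114.2612
  6        35.00        20.9846       125.9076
  7     2,035.00     1,120.3901     7,842.7306
  Σ                  1,277.8664     8,354.9119
P = 1,277.8664; D_Mac = 6.53817 yrs; D_mod = 6.00383 yrs.
DV01 ≈ 6.00383 × 1,277.8664 × 0.0001 = 0.767210.

CHF 0.767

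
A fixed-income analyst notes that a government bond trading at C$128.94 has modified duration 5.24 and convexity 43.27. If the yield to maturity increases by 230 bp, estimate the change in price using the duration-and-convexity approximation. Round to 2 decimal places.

Duration effect: -D_mod·Δy = -5.24 × (+0.023) = -0.120520
Convexity effect: ½·C·(Δy)² = 0.5 × 43.27 × (0.023)² = +0.011444915
ΔP/P ≈ -0.120520 + 0.011444915 = -0.109075085
ΔP ≈ 128.94 × (-0.109075085) = -14.0641414599.

-C$14.06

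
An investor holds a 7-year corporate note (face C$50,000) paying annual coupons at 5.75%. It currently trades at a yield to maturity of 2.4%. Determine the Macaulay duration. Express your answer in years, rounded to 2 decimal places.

Periodic yield y = 0.024. Discount each cash flow and weight by its year:
  t   CF        PV=CF/(1+0.024)^t    t·PV
  1     2,875.00     2,807.6172     2,807.6172
  2     2,875.00     2,741.8137     5,483.6273
  3     2,875.00     2,677.5524     8,032.6572
  4     2,875.00     2,614.7973    10,459.1891
  5     2,875.00     2,553.5130    12,767.5648
  6     2,875.00     2,493.6650    14,961.9900
  7    52,875.00    44,786.8671   313,508.0696
  Σ                 60,675.8256   368,020.7151
Price P = Σ PV = 60,675.8256.
Macaulay duration = Σ(t·PV) / P = 368,020.7151 / 60,675.8256 = 6.06536 years.

6.07 years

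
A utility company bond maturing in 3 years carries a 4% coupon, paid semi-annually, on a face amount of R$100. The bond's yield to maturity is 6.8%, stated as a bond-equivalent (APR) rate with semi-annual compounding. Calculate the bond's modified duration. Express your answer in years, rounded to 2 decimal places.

2.76 years

Periodic yield y = 0.034. First find Macaulay duration:
  t   CF        PV=CF/(1+0.034)^t    t·PV
  1         2.00         1.9342         1.9342
  2         2.00         1.8706         3.7413
  3         2.00         1.8091         5.4274
  4         2.00         1.7496         6.9985
  5         2.00         1.6921         8.4605
  6       102.00        83.4597       500.7583
  Σ                     92.5155       527.3203
P = 92.5155; Macaulay duration = 527.3203 / 92.5155 = 5.69981 half-year periods = 2.84990 years.
Modified duration = D_Mac / (1 + y) = 2.84990 / 1.034 = 2.75619 years.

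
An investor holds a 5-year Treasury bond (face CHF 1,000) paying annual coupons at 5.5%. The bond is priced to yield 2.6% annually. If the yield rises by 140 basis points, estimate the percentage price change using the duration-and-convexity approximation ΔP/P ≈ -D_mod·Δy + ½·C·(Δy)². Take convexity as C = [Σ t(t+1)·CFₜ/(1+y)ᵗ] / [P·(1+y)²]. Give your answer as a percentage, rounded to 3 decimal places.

-5.949%

With y = 0.026:
  t   CF        PV=CF/(1+0.026)^t    t·PV        t(t+1)·PV
  1        55.00        53.6062        53.6062         107.2125
  2        55.00        52.2478       104.4956         313.4868
  3        55.00        50.9238       152.7713         611.0853
  4        55.00        49.6333       198.5332         992.6662
  5     1,055.00       927.9309     4,639.6547      27,837.9282
  Σ                  1,134.3421     5,149.0611      29,862.3790
P = 1,134.3421; D_Mac = 4.53925 yrs; D_mod = 4.42422 yrs; C = 25.00838.
Duration effect: -4.42422 × (+0.014) = -0.061939
Convexity effect: 0.5 × 25.00838 × (0.014)² = +0.0024508
ΔP/P ≈ -0.061939 + 0.0024508 = -0.059488 = -5.9488%.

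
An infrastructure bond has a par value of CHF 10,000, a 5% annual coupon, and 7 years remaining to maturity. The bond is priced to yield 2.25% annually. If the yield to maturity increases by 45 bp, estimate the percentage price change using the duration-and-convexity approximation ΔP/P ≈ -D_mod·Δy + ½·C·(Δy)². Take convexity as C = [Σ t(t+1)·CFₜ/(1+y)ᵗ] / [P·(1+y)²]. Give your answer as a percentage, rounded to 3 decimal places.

-2.665%

With y = 0.0225:
  t   CF        PV=CF/(1+0.0225)^t    t·PV        t(t+1)·PV
  1       500.00       488.9976       488.9976         977.9951
  2       500.00       478.2372       956.4744       2,869.4233
  3       500.00       467.7137     1,403.1410       5,612.5639
  4       500.00       457.4217     1,829.6867       9,148.4335
  5       500.00       447.3562     2,236.7808      13,420.6848
  6       500.00       437.5121     2,625.0728      18,375.5097
  7    10,500.00     8,985.5793    62,899.0552     503,192.4420
  Σ                 11,762.8177    72,439.2085     553,597.0523
P = 11,762.8177; D_Mac = 6.15832 yrs; D_mod = 6.02281 yrs; C = 45.01485.
Duration effect: -6.02281 × (+0.0045) = -0.027103
Convexity effect: 0.5 × 45.01485 × (0.0045)² = +0.0004558
ΔP/P ≈ -0.027103 + 0.0004558 = -0.026647 = -2.6647%.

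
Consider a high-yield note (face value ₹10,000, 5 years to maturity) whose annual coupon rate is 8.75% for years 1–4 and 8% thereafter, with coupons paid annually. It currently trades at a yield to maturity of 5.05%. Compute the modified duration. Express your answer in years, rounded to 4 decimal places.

4.1049 years

Periodic yield y = 0.0505. First find Macaulay duration:
  t   CF        PV=CF/(1+0.0505)^t    t·PV
  1       875.00       832.9367       832.9367
  2       875.00       792.8955     1,585.7910
  3       875.00       754.7791     2,264.3374
  4       875.00       718.4951     2,873.9805
  5    10,800.00     8,441.9635    42,209.8177
  Σ                 11,541.0700    49,766.8632
P = 11,541.0700; Macaulay duration = 49,766.8632 / 11,541.0700 = 4.31215 years.
Modified duration = D_Mac / (1 + y) = 4.31215 / 1.0505 = 4.10486 years.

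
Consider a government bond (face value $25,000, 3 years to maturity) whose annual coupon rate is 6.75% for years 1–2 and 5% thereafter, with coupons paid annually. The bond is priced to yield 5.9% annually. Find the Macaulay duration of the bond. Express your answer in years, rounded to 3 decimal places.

Periodic yield y = 0.059. Discount each cash flow and weight by its year:
  t   CF        PV=CF/(1+0.059)^t    t·PV
  1     1,687.50     1,593.4844     1,593.4844
  2     1,687.50     1,504.7067     3,009.4134
  3    26,250.00    22,102.5014    66,307.5043
  Σ                 25,200.6926    70,910.4022
Price P = Σ PV = 25,200.6926.
Macaulay duration = Σ(t·PV) / P = 70,910.4022 / 25,200.6926 = 2.81383 years.

2.814 years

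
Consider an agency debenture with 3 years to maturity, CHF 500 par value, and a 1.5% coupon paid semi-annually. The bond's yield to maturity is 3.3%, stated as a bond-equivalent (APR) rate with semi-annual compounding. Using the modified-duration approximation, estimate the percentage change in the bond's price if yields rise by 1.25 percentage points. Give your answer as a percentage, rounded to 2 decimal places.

-3.62%

Periodic yield y = 0.0165. Modified duration first:
  t   CF        PV=CF/(1+0.0165)^t    t·PV
  1         3.75         3.6891         3.6891
  2         3.75         3.6292         7.2585
  3         3.75         3.5703        10.7110
  4         3.75         3.5124        14.0495
  5         3.75         3.4554        17.2768
  6       503.75       456.6366     2,739.8199
  Σ                    474.4931     2,792.8049
P = 474.4931; D_Mac = 5.88587 half-year periods = 2.94294 yrs; D_mod = 2.94294/(1+0.0165) = 2.89516 yrs.
ΔP/P ≈ -D_mod · Δy = -2.89516 × (+0.0125) = -0.036190 = -3.6190%.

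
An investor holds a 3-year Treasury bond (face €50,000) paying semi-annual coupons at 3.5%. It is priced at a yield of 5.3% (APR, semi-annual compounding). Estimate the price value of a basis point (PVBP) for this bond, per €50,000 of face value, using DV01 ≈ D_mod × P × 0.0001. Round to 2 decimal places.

Periodic yield y = 0.0265.
  t   CF        PV=CF/(1+0.0265)^t    t·PV
  1       875.00       852.4111       852.4111
  2       875.00       830.4054     1,660.8107
  3       875.00       808.9677     2,426.9032
  4       875.00       788.0835     3,152.3340
  5       875.00       767.7384     3,838.6922
  6    50,875.00    43,486.1240   260,916.7441
  Σ                 47,533.7301   272,847.8953
P = 47,533.7301; D_Mac = 5.74009 half-year periods = 2.87005 yrs; D_mod = 2.79595 yrs.
DV01 ≈ 2.79595 × 47,533.7301 × 0.0001 = 13.290204.

€13.29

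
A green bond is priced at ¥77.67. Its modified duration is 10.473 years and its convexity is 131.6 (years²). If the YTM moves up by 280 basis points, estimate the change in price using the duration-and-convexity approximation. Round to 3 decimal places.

-¥18.769

Duration effect: -D_mod·Δy = -10.473 × (+0.028) = -0.293244
Convexity effect: ½·C·(Δy)² = 0.5 × 131.6 × (0.028)² = +0.0515872
ΔP/P ≈ -0.293244 + 0.0515872 = -0.2416568
ΔP ≈ 77.67 × (-0.2416568) = -18.769483656.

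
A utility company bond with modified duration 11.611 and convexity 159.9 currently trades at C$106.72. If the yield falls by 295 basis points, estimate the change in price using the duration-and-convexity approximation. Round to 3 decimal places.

+C$43.979

Duration effect: -D_mod·Δy = -11.611 × (-0.0295) = +0.3425245
Convexity effect: ½·C·(Δy)² = 0.5 × 159.9 × (-0.0295)² = +0.0695764875
ΔP/P ≈ +0.3425245 + 0.0695764875 = +0.4121009875
ΔP ≈ 106.72 × (+0.4121009875) = +43.979417386.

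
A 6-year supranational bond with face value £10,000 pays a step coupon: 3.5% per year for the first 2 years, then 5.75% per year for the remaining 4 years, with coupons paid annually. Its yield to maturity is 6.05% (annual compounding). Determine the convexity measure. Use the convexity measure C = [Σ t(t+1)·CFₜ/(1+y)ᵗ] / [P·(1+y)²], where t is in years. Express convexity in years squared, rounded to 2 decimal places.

With y = 0.0605:
  t   CF        PV=CF/(1+0.0605)^t    t·PV        t(t+1)·PV
  1       350.00       330.0330       330.0330         660.0660
  2       350.00       311.2051       622.4102       1,867.2306
  3       575.00       482.0986     1,446.2957       5,785.1826
  4       575.00       454.5955     1,818.3821       9,091.9104
  5       575.00       428.6615     2,143.3075      12,859.8450
  6    10,575.00     7,433.8936    44,603.3614     312,223.5298
  Σ                  9,440.4872    50,963.7898     342,487.7645
P = 9,440.4872.
Convexity = Σ t(t+1)·PV / [P·(1+y)²] = 342,487.7645 / (9,440.4872 × 1.124660) = 32.25740.

32.26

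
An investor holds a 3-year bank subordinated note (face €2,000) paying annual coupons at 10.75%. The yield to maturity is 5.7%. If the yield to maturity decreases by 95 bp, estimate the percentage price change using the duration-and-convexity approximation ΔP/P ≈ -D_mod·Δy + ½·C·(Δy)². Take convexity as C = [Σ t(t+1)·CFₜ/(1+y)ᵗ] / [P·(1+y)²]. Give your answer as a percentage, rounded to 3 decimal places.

With y = 0.057:
  t   CF        PV=CF/(1+0.057)^t    t·PV        t(t+1)·PV
  1       215.00       203.4059       203.4059         406.8117
  2       215.00       192.4370       384.8739       1,154.6218
  3     2,215.00     1,875.6369     5,626.9107      22,507.6428
  Σ                  2,271.4797     6,215.1905      24,069.0763
P = 2,271.4797; D_Mac = 2.73619 yrs; D_mod = 2.58863 yrs; C = 9.48420.
Duration effect: -2.58863 × (-0.0095) = +0.024592
Convexity effect: 0.5 × 9.48420 × (-0.0095)² = +0.0004280
ΔP/P ≈ +0.024592 + 0.0004280 = +0.025020 = +2.5020%.

+2.502%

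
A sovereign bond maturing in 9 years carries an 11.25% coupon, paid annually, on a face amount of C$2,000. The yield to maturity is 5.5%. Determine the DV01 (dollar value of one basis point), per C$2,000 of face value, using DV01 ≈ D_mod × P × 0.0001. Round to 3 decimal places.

Periodic yield y = 0.055.
  t   CF        PV=CF/(1+0.055)^t    t·PV
  1       225.00       213.2701       213.2701
  2       225.00       202.1518       404.3036
  3       225.00       191.6131       574.8392
  4       225.00       181.6238       726.4951
  5       225.00       172.1552       860.7761
  6       225.00       163.1803       979.0819
  7       225.00       154.6733     1,082.7130
  8       225.00       146.6097     1,172.8780
  9     2,225.00     1,374.2251    12,368.0260
  Σ                  2,799.5025    18,382.3829
P = 2,799.5025; D_Mac = 6.56630 yrs; D_mod = 6.22398 yrs.
DV01 ≈ 6.22398 × 2,799.5025 × 0.0001 = 1.742406.

C$1.742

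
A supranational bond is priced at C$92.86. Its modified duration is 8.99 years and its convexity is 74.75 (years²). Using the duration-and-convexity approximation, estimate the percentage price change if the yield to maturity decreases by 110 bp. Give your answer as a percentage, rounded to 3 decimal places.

+10.341%

Duration effect: -D_mod·Δy = -8.99 × (-0.011) = +0.098890
Convexity effect: ½·C·(Δy)² = 0.5 × 74.75 × (-0.011)² = +0.004522375
ΔP/P ≈ +0.098890 + 0.004522375 = +0.103412375
= +10.3412375%.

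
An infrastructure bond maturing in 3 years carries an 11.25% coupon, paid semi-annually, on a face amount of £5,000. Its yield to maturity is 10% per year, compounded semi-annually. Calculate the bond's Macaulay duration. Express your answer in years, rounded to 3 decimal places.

2.634 years

Periodic yield y = 0.05. Discount each cash flow and weight by its period:
  t   CF        PV=CF/(1+0.05)^t    t·PV
  1       281.25       267.8571       267.8571
  2       281.25       255.1020       510.2041
  3       281.25       242.9543       728.8630
  4       281.25       231.3851       925.5403
  5       281.25       220.3667     1,101.8337
  6     5,281.25     3,940.9501    23,645.7004
  Σ                  5,158.6154    27,179.9985
Price P = Σ PV = 5,158.6154.
Macaulay duration = Σ(t·PV) / P = 27,179.9985 / 5,158.6154 = 5.26886 half-year periods.
In years: 5.26886 / 2 = 2.63443 years.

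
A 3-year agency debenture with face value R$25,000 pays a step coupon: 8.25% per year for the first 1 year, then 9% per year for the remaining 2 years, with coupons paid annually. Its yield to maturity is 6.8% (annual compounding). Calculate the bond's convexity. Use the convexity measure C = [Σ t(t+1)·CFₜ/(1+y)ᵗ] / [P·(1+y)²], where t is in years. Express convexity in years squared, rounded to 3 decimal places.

9.481

With y = 0.068:
  t   CF        PV=CF/(1+0.068)^t    t·PV        t(t+1)·PV
  1     2,062.50     1,931.1798     1,931.1798       3,862.3596
  2     2,250.00     1,972.6045     3,945.2089      11,835.6268
  3    27,250.00    22,369.3183    67,107.9548     268,431.8191
  Σ                 26,273.1025    72,984.3435     284,129.8055
P = 26,273.1025.
Convexity = Σ t(t+1)·PV / [P·(1+y)²] = 284,129.8055 / (26,273.1025 × 1.140624) = 9.48119.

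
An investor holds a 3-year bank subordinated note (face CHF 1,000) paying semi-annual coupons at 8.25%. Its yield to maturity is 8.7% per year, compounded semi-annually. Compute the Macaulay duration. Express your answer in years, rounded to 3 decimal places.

2.716 years

Periodic yield y = 0.0435. Discount each cash flow and weight by its period:
  t   CF        PV=CF/(1+0.0435)^t    t·PV
  1        41.25        39.5304        39.5304
  2        41.25        37.8825        75.7651
  3        41.25        36.3033       108.9100
  4        41.25        34.7900       139.1599
  5        41.25        33.3397       166.6985
  6     1,041.25       806.4924     4,838.9546
  Σ                    988.3384     5,369.0185
Price P = Σ PV = 988.3384.
Macaulay duration = Σ(t·PV) / P = 5,369.0185 / 988.3384 = 5.43237 half-year periods.
In years: 5.43237 / 2 = 2.71618 years.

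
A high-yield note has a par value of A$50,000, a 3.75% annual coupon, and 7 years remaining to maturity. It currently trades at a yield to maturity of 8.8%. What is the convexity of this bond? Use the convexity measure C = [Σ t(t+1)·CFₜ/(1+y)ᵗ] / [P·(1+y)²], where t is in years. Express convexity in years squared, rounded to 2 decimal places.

39.76

With y = 0.088:
  t   CF        PV=CF/(1+0.088)^t    t·PV        t(t+1)·PV
  1     1,875.00     1,723.3456     1,723.3456       3,446.6912
  2     1,875.00     1,583.9573     3,167.9147       9,503.7441
  3     1,875.00     1,455.8431     4,367.5294      17,470.1177
  4     1,875.00     1,338.0911     5,352.3645      26,761.8225
  5     1,875.00     1,229.8632     6,149.3158      36,895.8950
  6     1,875.00     1,130.3889     6,782.3336      47,476.3355
  7    51,875.00    28,744.5717   201,212.0020   1,609,696.0161
  Σ                 37,206.0610   228,754.8057   1,751,250.6221
P = 37,206.0610.
Convexity = Σ t(t+1)·PV / [P·(1+y)²] = 1,751,250.6221 / (37,206.0610 × 1.183744) = 39.76279.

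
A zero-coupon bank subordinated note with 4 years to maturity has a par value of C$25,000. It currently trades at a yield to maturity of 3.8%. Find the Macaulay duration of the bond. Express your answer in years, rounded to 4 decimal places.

A zero-coupon bond has a single cash flow at maturity, so its Macaulay duration equals its maturity: 4 years.

4.0000 years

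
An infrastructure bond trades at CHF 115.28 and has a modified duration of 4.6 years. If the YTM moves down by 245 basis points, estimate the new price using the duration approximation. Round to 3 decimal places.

Duration approximation: ΔP/P ≈ -D_mod · Δy = -4.6 × (-0.0245) = +0.112700.
New price ≈ 115.28 × (1 + 0.112700) = 128.272056.

CHF 128.272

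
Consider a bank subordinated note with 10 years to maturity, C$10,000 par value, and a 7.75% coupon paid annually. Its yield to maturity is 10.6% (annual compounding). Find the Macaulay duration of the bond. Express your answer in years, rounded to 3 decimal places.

7.024 years

Periodic yield y = 0.106. Discount each cash flow and weight by its year:
  t   CF        PV=CF/(1+0.106)^t    t·PV
  1       775.00       700.7233       700.7233
  2       775.00       633.5654     1,267.1308
  3       775.00       572.8439     1,718.5318
  4       775.00       517.9421     2,071.7683
  5       775.00       468.3021     2,341.5103
  6       775.00       423.4196     2,540.5175
  7       775.00       382.8387     2,679.8708
  8       775.00       346.1471     2,769.1767
  9       775.00       312.9721     2,816.7485
  10   10,775.00     3,934.2867    39,342.8674
  Σ                  8,293.0409    58,248.8454
Price P = Σ PV = 8,293.0409.
Macaulay duration = Σ(t·PV) / P = 58,248.8454 / 8,293.0409 = 7.02382 years.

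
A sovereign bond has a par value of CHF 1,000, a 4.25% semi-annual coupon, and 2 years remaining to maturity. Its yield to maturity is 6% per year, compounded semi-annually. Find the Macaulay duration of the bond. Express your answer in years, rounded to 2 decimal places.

1.94 years

Periodic yield y = 0.03. Discount each cash flow and weight by its period:
  t   CF        PV=CF/(1+0.03)^t    t·PV
  1        21.25        20.6311        20.6311
  2        21.25        20.0302        40.0603
  3        21.25        19.4468        58.3403
  4     1,021.25       907.3674     3,629.4696
  Σ                    967.4754     3,748.5013
Price P = Σ PV = 967.4754.
Macaulay duration = Σ(t·PV) / P = 3,748.5013 / 967.4754 = 3.87452 half-year periods.
In years: 3.87452 / 2 = 1.93726 years.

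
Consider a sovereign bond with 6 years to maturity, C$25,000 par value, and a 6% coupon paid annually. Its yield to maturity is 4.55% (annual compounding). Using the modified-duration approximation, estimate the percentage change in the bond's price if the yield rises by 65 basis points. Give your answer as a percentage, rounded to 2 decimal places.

-3.26%

Periodic yield y = 0.0455. Modified duration first:
  t   CF        PV=CF/(1+0.0455)^t    t·PV
  1     1,500.00     1,434.7202     1,434.7202
  2     1,500.00     1,372.2814     2,744.5628
  3     1,500.00     1,312.5599     3,937.6798
  4     1,500.00     1,255.4375     5,021.7502
  5     1,500.00     1,200.8011     6,004.0054
  6    26,500.00    20,290.9159   121,745.4954
  Σ                 26,866.7161   140,888.2140
P = 26,866.7161; D_Mac = 5.24397 yrs; D_mod = 5.24397/(1+0.0455) = 5.01575 yrs.
ΔP/P ≈ -D_mod · Δy = -5.01575 × (+0.0065) = -0.032602 = -3.2602%.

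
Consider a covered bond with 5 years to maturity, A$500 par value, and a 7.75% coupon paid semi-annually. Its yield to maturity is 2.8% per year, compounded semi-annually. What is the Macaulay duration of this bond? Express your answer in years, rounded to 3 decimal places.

Periodic yield y = 0.014. Discount each cash flow and weight by its period:
  t   CF        PV=CF/(1+0.014)^t    t·PV
  1       19.375        19.1075        19.1075
  2       19.375        18.8437        37.6874
  3       19.375        18.5835        55.7505
  4       19.375        18.3269        73.3077
  5       19.375        18.0739        90.3695
  6       19.375        17.8244       106.9462
  7       19.375        17.5783       123.0479
  8       19.375        17.3356       138.6845
  9       19.375        17.0962       153.8660
  10     519.375       451.9616     4,519.6155
  Σ                    614.7315     5,318.3827
Price P = Σ PV = 614.7315.
Macaulay duration = Σ(t·PV) / P = 5,318.3827 / 614.7315 = 8.65155 half-year periods.
In years: 8.65155 / 2 = 4.32578 years.

4.326 years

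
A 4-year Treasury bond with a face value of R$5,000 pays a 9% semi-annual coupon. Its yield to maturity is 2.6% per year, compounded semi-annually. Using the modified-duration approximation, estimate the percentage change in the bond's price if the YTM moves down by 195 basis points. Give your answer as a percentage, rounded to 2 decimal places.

+6.76%

Periodic yield y = 0.013. Modified duration first:
  t   CF        PV=CF/(1+0.013)^t    t·PV
  1       225.00       222.1125       222.1125
  2       225.00       219.2621       438.5243
  3       225.00       216.4483       649.3449
  4       225.00       213.6706       854.6823
  5       225.00       210.9285     1,054.6426
  6       225.00       208.2216     1,249.3298
  7       225.00       205.5495     1,438.8464
  8     5,225.00     4,712.0591    37,696.4731
  Σ                  6,208.2523    43,603.9559
P = 6,208.2523; D_Mac = 7.02355 half-year periods = 3.51177 yrs; D_mod = 3.51177/(1+0.013) = 3.46671 yrs.
ΔP/P ≈ -D_mod · Δy = -3.46671 × (-0.0195) = +0.067601 = +6.7601%.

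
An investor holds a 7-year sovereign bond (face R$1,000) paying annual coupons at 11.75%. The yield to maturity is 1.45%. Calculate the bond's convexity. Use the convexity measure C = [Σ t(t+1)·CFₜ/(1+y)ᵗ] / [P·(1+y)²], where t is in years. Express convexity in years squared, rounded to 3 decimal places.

39.810

With y = 0.0145:
  t   CF        PV=CF/(1+0.0145)^t    t·PV        t(t+1)·PV
  1       117.50       115.8206       115.8206         231.6412
  2       117.50       114.1652       228.3304         684.9912
  3       117.50       112.5335       337.6004       1,350.4016
  4       117.50       110.9251       443.7002       2,218.5011
  5       117.50       109.3396       546.6982       3,280.1890
  6       117.50       107.7769       646.6612       4,526.6285
  7     1,117.50     1,010.3764     7,072.6345      56,581.0756
  Σ                  1,680.9372     9,391.4455      68,873.4283
P = 1,680.9372.
Convexity = Σ t(t+1)·PV / [P·(1+y)²] = 68,873.4283 / (1,680.9372 × 1.029210) = 39.81036.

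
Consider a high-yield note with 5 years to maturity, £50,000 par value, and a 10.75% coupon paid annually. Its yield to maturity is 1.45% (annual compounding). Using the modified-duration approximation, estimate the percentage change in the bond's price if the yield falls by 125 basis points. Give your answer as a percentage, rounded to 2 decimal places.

+5.27%

Periodic yield y = 0.0145. Modified duration first:
  t   CF        PV=CF/(1+0.0145)^t    t·PV
  1     5,375.00     5,298.1764     5,298.1764
  2     5,375.00     5,222.4509    10,444.9018
  3     5,375.00     5,147.8077    15,443.4231
  4     5,375.00     5,074.2313    20,296.9254
  5    55,375.00    51,529.2098   257,646.0489
  Σ                 72,271.8761   309,129.4755
P = 72,271.8761; D_Mac = 4.27731 yrs; D_mod = 4.27731/(1+0.0145) = 4.21618 yrs.
ΔP/P ≈ -D_mod · Δy = -4.21618 × (-0.0125) = +0.052702 = +5.2702%.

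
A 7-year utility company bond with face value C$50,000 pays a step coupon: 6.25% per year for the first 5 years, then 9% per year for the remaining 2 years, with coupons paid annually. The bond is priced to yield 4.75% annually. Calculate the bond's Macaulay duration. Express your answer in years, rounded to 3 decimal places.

5.951 years

Periodic yield y = 0.0475. Discount each cash flow and weight by its year:
  t   CF        PV=CF/(1+0.0475)^t    t·PV
  1     3,125.00     2,983.2936     2,983.2936
  2     3,125.00     2,848.0129     5,696.0259
  3     3,125.00     2,718.8668     8,156.6003
  4     3,125.00     2,595.5769    10,382.3075
  5     3,125.00     2,477.8777    12,389.3884
  6     4,500.00     3,406.3426    20,438.0555
  7    54,500.00    39,383.8602   275,687.0212
  Σ                 56,413.8306   335,732.6923
Price P = Σ PV = 56,413.8306.
Macaulay duration = Σ(t·PV) / P = 335,732.6923 / 56,413.8306 = 5.95125 years.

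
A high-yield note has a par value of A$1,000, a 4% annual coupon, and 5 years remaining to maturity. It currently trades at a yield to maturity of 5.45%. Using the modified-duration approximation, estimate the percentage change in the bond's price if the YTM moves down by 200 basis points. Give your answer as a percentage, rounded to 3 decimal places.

Periodic yield y = 0.0545. Modified duration first:
  t   CF        PV=CF/(1+0.0545)^t    t·PV
  1        40.00        37.9327        37.9327
  2        40.00        35.9722        71.9444
  3        40.00        34.1130       102.3391
  4        40.00        32.3500       129.3998
  5     1,040.00       797.6281     3,988.1403
  Σ                    937.9959     4,329.7562
P = 937.9959; D_Mac = 4.61597 yrs; D_mod = 4.61597/(1+0.0545) = 4.37740 yrs.
ΔP/P ≈ -D_mod · Δy = -4.37740 × (-0.02) = +0.087548 = +8.7548%.

+8.755%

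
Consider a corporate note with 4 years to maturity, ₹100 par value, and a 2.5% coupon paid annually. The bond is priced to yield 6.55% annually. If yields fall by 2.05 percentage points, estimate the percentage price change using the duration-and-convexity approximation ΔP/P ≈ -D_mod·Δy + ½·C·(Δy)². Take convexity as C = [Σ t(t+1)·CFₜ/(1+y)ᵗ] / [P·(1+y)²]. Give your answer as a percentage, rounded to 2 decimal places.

With y = 0.0655:
  t   CF        PV=CF/(1+0.0655)^t    t·PV        t(t+1)·PV
  1         2.50         2.3463         2.3463           4.6926
  2         2.50         2.2021         4.4042          13.2125
  3         2.50         2.0667         6.2001          24.8005
  4       102.50        79.5262       318.1047       1,590.5233
  Σ                     86.1413       331.0553       1,633.2290
P = 86.1413; D_Mac = 3.84317 yrs; D_mod = 3.60691 yrs; C = 16.70048.
Duration effect: -3.60691 × (-0.0205) = +0.073942
Convexity effect: 0.5 × 16.70048 × (-0.0205)² = +0.0035092
ΔP/P ≈ +0.073942 + 0.0035092 = +0.077451 = +7.7451%.

+7.75%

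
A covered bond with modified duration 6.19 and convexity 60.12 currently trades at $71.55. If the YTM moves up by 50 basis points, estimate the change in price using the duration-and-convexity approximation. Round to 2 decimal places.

Duration effect: -D_mod·Δy = -6.19 × (+0.005) = -0.030950
Convexity effect: ½·C·(Δy)² = 0.5 × 60.12 × (0.005)² = +0.0007515
ΔP/P ≈ -0.030950 + 0.0007515 = -0.0301985
ΔP ≈ 71.55 × (-0.0301985) = -2.160702675.

-$2.16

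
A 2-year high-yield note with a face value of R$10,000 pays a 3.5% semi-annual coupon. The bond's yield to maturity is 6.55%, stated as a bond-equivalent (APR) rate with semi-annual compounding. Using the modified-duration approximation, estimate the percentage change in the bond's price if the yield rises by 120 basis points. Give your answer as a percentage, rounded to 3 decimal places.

Periodic yield y = 0.03275. Modified duration first:
  t   CF        PV=CF/(1+0.03275)^t    t·PV
  1       175.00       169.4505       169.4505
  2       175.00       164.0770       328.1540
  3       175.00       158.8739       476.6216
  4    10,175.00     8,944.4492    35,777.7969
  Σ                  9,436.8506    36,752.0229
P = 9,436.8506; D_Mac = 3.89452 half-year periods = 1.94726 yrs; D_mod = 1.94726/(1+0.03275) = 1.88551 yrs.
ΔP/P ≈ -D_mod · Δy = -1.88551 × (+0.012) = -0.022626 = -2.2626%.

-2.263%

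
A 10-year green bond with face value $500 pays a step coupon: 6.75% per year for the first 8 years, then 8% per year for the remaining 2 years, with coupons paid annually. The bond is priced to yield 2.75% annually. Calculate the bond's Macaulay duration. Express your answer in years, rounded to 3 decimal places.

Periodic yield y = 0.0275. Discount each cash flow and weight by its year:
  t   CF        PV=CF/(1+0.0275)^t    t·PV
  1        33.75        32.8467        32.8467
  2        33.75        31.9676        63.9352
  3        33.75        31.1120        93.3361
  4        33.75        30.2793       121.1174
  5        33.75        29.4689       147.3447
  6        33.75        28.6802       172.0814
  7        33.75        27.9126       195.3885
  8        33.75        27.1656       217.3247
  9        40.00        31.3346       282.0110
  10      540.00       411.6949     4,116.9487
  Σ                    682.4625     5,442.3345
Price P = Σ PV = 682.4625.
Macaulay duration = Σ(t·PV) / P = 5,442.3345 / 682.4625 = 7.97455 years.

7.975 years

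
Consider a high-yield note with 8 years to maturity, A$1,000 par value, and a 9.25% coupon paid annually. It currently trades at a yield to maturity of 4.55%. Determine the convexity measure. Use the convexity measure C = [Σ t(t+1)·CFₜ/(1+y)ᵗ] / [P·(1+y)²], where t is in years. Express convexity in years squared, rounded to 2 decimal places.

With y = 0.0455:
  t   CF        PV=CF/(1+0.0455)^t    t·PV        t(t+1)·PV
  1        92.50        88.4744        88.4744         176.9488
  2        92.50        84.6240       169.2480         507.7441
  3        92.50        80.9412       242.8236         971.2944
  4        92.50        77.4186       309.6746       1,548.3730
  5        92.50        74.0494       370.2470       2,221.4820
  6        92.50        70.8268       424.9607       2,974.7248
  7        92.50        67.7444       474.2109       3,793.6870
  8     1,092.50       765.2955     6,122.3638      55,101.2746
  Σ                  1,309.3744     8,202.0031      67,295.5287
P = 1,309.3744.
Convexity = Σ t(t+1)·PV / [P·(1+y)²] = 67,295.5287 / (1,309.3744 × 1.093070) = 47.01910.

47.02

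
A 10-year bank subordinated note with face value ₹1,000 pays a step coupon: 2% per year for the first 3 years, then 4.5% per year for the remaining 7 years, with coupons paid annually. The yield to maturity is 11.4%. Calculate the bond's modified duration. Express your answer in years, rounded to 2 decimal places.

Periodic yield y = 0.114. First find Macaulay duration:
  t   CF        PV=CF/(1+0.114)^t    t·PV
  1        20.00        17.9533        17.9533
  2        20.00        16.1161        32.2322
  3        20.00        14.4669        43.4006
  4        45.00        29.2194       116.8777
  5        45.00        26.2293       131.1465
  6        45.00        23.5451       141.2709
  7        45.00        21.1357       147.9497
  8        45.00        18.9728       151.7822
  9        45.00        17.0312       153.2810
  10    1,045.00       355.0295     3,550.2945
  Σ                    539.6993     4,486.1886
P = 539.6993; Macaulay duration = 4,486.1886 / 539.6993 = 8.31239 years.
Modified duration = D_Mac / (1 + y) = 8.31239 / 1.114 = 7.46175 years.

7.46 years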